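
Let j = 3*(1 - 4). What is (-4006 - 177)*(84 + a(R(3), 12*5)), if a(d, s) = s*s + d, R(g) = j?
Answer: -15372525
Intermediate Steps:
j = -9 (j = 3*(-3) = -9)
R(g) = -9
a(d, s) = d + s**2 (a(d, s) = s**2 + d = d + s**2)
(-4006 - 177)*(84 + a(R(3), 12*5)) = (-4006 - 177)*(84 + (-9 + (12*5)**2)) = -4183*(84 + (-9 + 60**2)) = -4183*(84 + (-9 + 3600)) = -4183*(84 + 3591) = -4183*3675 = -15372525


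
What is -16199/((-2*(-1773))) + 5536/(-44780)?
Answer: -186255469/39697470 ≈ -4.6919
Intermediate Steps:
-16199/((-2*(-1773))) + 5536/(-44780) = -16199/3546 + 5536*(-1/44780) = -16199*1/3546 - 1384/11195 = -16199/3546 - 1384/11195 = -186255469/39697470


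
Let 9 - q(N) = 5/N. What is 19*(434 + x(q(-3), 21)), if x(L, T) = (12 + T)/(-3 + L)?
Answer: 191539/23 ≈ 8327.8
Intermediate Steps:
q(N) = 9 - 5/N
x(L, T) = (12 + T)/(-3 + L)
19*(434 + x(q(-3), 21)) = 19*(434 + (12 + 21)/(-3 + (9 - 5/(-3)))) = 19*(434 + 33/(-3 + (9 - 5*(-⅓)))) = 19*(434 + 33/(-3 + (9 + 5/3))) = 19*(434 + 33/(-3 + 32/3)) = 19*(434 + 33/(23/3)) = 19*(434 + (3/23)*33) = 19*(434 + 99/23) = 19*(10081/23) = 191539/23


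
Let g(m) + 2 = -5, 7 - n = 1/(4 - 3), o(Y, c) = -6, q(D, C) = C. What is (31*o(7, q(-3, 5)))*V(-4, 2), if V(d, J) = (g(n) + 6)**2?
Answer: -186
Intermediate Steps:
n = 6 (n = 7 - 1/(4 - 3) = 7 - 1/1 = 7 - 1*1 = 7 - 1 = 6)
g(m) = -7 (g(m) = -2 - 5 = -7)
V(d, J) = 1 (V(d, J) = (-7 + 6)**2 = (-1)**2 = 1)
(31*o(7, q(-3, 5)))*V(-4, 2) = (31*(-6))*1 = -186*1 = -186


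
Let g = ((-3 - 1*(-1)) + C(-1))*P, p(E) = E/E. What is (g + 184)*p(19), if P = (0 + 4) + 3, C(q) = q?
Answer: 163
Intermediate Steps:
p(E) = 1
P = 7 (P = 4 + 3 = 7)
g = -21 (g = ((-3 - 1*(-1)) - 1)*7 = ((-3 + 1) - 1)*7 = (-2 - 1)*7 = -3*7 = -21)
(g + 184)*p(19) = (-21 + 184)*1 = 163*1 = 163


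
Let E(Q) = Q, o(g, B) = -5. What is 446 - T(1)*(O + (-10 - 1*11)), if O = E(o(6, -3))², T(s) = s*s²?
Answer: 442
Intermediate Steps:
T(s) = s³
O = 25 (O = (-5)² = 25)
446 - T(1)*(O + (-10 - 1*11)) = 446 - 1³*(25 + (-10 - 1*11)) = 446 - (25 + (-10 - 11)) = 446 - (25 - 21) = 446 - 4 = 442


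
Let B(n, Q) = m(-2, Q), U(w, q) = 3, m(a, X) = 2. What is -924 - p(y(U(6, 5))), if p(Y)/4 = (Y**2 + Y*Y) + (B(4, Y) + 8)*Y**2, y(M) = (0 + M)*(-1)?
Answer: -1356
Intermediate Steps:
B(n, Q) = 2
y(M) = -M (y(M) = M*(-1) = -M)
p(Y) = 48*Y**2 (p(Y) = 4*((Y**2 + Y*Y) + (2 + 8)*Y**2) = 4*((Y**2 + Y**2) + 10*Y**2) = 4*(2*Y**2 + 10*Y**2) = 4*(12*Y**2) = 48*Y**2)
-924 - p(y(U(6, 5))) = -924 - 48*(-1*3)**2 = -924 - 48*(-3)**2 = -924 - 48*9 = -924 - 1*432 = -924 - 432 = -1356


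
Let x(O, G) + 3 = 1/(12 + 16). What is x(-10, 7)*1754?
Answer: -72791/14 ≈ -5199.4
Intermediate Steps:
x(O, G) = -83/28 (x(O, G) = -3 + 1/(12 + 16) = -3 + 1/28 = -83/28)
x(-10, 7)*1754 = -83/28*1754 = -72791/14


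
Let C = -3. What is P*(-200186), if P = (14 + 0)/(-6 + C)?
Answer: 2802604/9 ≈ 3.1140e+5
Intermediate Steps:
P = -14/9 (P = (14 + 0)/(-6 - 3) = 14/(-9) = 14*(-1/9) = -14/9 ≈ -1.5556)
P*(-200186) = -14/9*(-200186) = 2802604/9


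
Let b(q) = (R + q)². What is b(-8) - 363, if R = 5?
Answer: -354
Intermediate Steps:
b(q) = (5 + q)²
b(-8) - 363 = (5 - 8)² - 363 = (-3)² - 363 = 9 - 363 = -354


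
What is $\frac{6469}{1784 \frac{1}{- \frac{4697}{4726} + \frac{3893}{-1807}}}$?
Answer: $- \frac{1251253387}{109605392} \approx -11.416$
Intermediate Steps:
$\frac{6469}{1784 \frac{1}{- \frac{4697}{4726} + \frac{3893}{-1807}}} = \frac{6469}{1784 \frac{1}{\left(-4697\right) \frac{1}{4726} + 3893 \left(- \frac{1}{1807}\right)}} = \frac{6469}{1784 \frac{1}{- \frac{4697}{4726} - \frac{3893}{1807}}} = \frac{6469}{1784 \frac{1}{- \frac{193423}{61438}}} = \frac{6469}{1784 \left(- \frac{61438}{193423}\right)} = \frac{6469}{- \frac{109605392}{193423}} = 6469 \left(- \frac{193423}{109605392}\right) = - \frac{1251253387}{109605392}$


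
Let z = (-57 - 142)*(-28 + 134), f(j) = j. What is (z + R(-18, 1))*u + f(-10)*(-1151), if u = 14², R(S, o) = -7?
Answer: -4124286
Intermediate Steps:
z = -21094 (z = -199*106 = -21094)
u = 196
(z + R(-18, 1))*u + f(-10)*(-1151) = (-21094 - 7)*196 - 10*(-1151) = -21101*196 + 11510 = -4135796 + 11510 = -4124286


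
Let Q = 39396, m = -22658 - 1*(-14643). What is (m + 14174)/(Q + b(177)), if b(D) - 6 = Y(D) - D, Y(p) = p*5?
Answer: 2053/13370 ≈ 0.15355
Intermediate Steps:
Y(p) = 5*p
b(D) = 6 + 4*D (b(D) = 6 + (5*D - D) = 6 + 4*D)
m = -8015 (m = -22658 + 14643 = -8015)
(m + 14174)/(Q + b(177)) = (-8015 + 14174)/(39396 + (6 + 4*177)) = 6159/(39396 + (6 + 708)) = 6159/(39396 + 714) = 6159/40110 = 6159*(1/40110) = 2053/13370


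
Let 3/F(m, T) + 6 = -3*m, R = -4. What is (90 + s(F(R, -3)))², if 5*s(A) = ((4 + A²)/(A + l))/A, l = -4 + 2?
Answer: 1776889/225 ≈ 7897.3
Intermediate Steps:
l = -2
F(m, T) = 3/(-6 - 3*m)
s(A) = (4 + A²)/(5*A*(-2 + A)) (s(A) = (((4 + A²)/(A - 2))/A)/5 = (((4 + A²)/(-2 + A))/A)/5 = ((4 + A²)/(A*(-2 + A)))/5 = (4 + A²)/(5*A*(-2 + A)))
(90 + s(F(R, -3)))² = (90 + (4 + (-1/(2 - 4))²)/(5*((-1/(2 - 4)))*(-2 - 1/(2 - 4))))² = (90 + (4 + (-1/(-2))²)/(5*((-1/(-2)))*(-2 - 1/(-2))))² = (90 + (4 + (-1*(-½))²)/(5*((-1*(-½)))*(-2 - 1*(-½))))² = (90 + (4 + (½)²)/(5*(½)*(-2 + ½)))² = (90 + (⅕)*2*(4 + ¼)/(-3/2))² = (90 + (⅕)*2*(-⅔)*(17/4))² = (90 - 17/15)² = (1333/15)² = 1776889/225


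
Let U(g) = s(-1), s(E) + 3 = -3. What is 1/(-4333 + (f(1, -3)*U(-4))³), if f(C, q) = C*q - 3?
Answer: 1/42323 ≈ 2.3628e-5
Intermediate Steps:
s(E) = -6 (s(E) = -3 - 3 = -6)
U(g) = -6
f(C, q) = -3 + C*q
1/(-4333 + (f(1, -3)*U(-4))³) = 1/(-4333 + ((-3 + 1*(-3))*(-6))³) = 1/(-4333 + ((-3 - 3)*(-6))³) = 1/(-4333 + (-6*(-6))³) = 1/(-4333 + 36³) = 1/(-4333 + 46656) = 1/42323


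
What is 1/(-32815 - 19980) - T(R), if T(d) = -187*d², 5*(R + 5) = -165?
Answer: 14256128259/52795 ≈ 2.7003e+5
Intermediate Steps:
R = -38 (R = -5 + (⅕)*(-165) = -5 - 33 = -38)
1/(-32815 - 19980) - T(R) = 1/(-32815 - 19980) - (-187)*(-38)² = 1/(-52795) - (-187)*1444 = -1/52795 - 1*(-270028) = -1/52795 + 270028 = 14256128259/52795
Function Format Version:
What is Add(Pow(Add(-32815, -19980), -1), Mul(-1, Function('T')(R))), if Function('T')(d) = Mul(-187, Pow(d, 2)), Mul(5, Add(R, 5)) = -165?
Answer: Rational(14256128259, 52795) ≈ 2.7003e+5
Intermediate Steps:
R = -38 (R = Add(-5, Mul(Rational(1, 5), -165)) = Add(-5, -33) = -38)
Add(Pow(Add(-32815, -19980), -1), Mul(-1, Function('T')(R))) = Add(Pow(Add(-32815, -19980), -1), Mul(-1, Mul(-187, Pow(-38, 2)))) = Add(Pow(-52795, -1), Mul(-1, Mul(-187, 1444))) = Add(Rational(-1, 52795), Mul(-1, -270028)) = Add(Rational(-1, 52795), 270028) = Rational(14256128259, 52795)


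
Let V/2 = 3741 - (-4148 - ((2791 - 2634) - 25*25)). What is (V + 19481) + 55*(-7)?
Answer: 33938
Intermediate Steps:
V = 14842 (V = 2*(3741 - (-4148 - ((2791 - 2634) - 25*25))) = 2*(3741 - (-4148 - (157 - 625))) = 2*(3741 - (-4148 - 1*(-468))) = 2*(3741 - (-4148 + 468)) = 2*(3741 - 1*(-3680)) = 2*(3741 + 3680) = 2*7421 = 14842)
(V + 19481) + 55*(-7) = (14842 + 19481) + 55*(-7) = 34323 - 385 = 33938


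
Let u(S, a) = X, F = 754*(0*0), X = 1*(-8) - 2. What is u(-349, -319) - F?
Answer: -10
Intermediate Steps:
X = -10 (X = -8 - 2 = -10)
F = 0 (F = 754*0 = 0)
u(S, a) = -10
u(-349, -319) - F = -10 - 1*0 = -10 + 0 = -10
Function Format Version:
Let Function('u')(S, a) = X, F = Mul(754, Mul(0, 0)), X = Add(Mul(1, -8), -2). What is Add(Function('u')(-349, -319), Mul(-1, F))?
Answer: -10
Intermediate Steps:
X = -10 (X = Add(-8, -2) = -10)
F = 0 (F = Mul(754, 0) = 0)
Function('u')(S, a) = -10
Add(Function('u')(-349, -319), Mul(-1, F)) = Add(-10, Mul(-1, 0)) = Add(-10, 0) = -10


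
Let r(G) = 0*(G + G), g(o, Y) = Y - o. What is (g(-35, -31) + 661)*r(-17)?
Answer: 0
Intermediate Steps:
r(G) = 0 (r(G) = 0*(2*G) = 0)
(g(-35, -31) + 661)*r(-17) = ((-31 - 1*(-35)) + 661)*0 = ((-31 + 35) + 661)*0 = (4 + 661)*0 = 665*0 = 0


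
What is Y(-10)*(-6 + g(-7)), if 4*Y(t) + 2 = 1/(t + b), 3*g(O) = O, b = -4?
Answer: 725/168 ≈ 4.3155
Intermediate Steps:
g(O) = O/3
Y(t) = -½ + 1/(4*(-4 + t)) (Y(t) = -½ + 1/(4*(t - 4)) = -½ + 1/(4*(-4 + t)))
Y(-10)*(-6 + g(-7)) = ((9 - 2*(-10))/(4*(-4 - 10)))*(-6 + (⅓)*(-7)) = ((¼)*(9 + 20)/(-14))*(-6 - 7/3) = ((¼)*(-1/14)*29)*(-25/3) = -29/56*(-25/3) = 725/168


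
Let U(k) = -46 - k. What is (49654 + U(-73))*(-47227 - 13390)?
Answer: -3011513177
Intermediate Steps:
(49654 + U(-73))*(-47227 - 13390) = (49654 + (-46 - 1*(-73)))*(-47227 - 13390) = (49654 + (-46 + 73))*(-60617) = (49654 + 27)*(-60617) = 49681*(-60617) = -3011513177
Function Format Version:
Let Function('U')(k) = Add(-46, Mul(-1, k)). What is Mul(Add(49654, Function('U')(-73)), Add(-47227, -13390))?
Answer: -3011513177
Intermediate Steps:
Mul(Add(49654, Function('U')(-73)), Add(-47227, -13390)) = Mul(Add(49654, Add(-46, Mul(-1, -73))), Add(-47227, -13390)) = Mul(Add(49654, Add(-46, 73)), -60617) = Mul(Add(49654, 27), -60617) = Mul(49681, -60617) = -3011513177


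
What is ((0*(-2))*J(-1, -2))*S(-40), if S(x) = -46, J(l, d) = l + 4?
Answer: 0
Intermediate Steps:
J(l, d) = 4 + l
((0*(-2))*J(-1, -2))*S(-40) = ((0*(-2))*(4 - 1))*(-46) = (0*3)*(-46) = 0*(-46) = 0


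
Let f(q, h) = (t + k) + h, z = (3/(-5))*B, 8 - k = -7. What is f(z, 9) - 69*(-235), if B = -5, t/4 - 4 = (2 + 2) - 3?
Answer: 16259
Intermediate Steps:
k = 15 (k = 8 - 1*(-7) = 8 + 7 = 15)
t = 20 (t = 16 + 4*((2 + 2) - 3) = 16 + 4*(4 - 3) = 16 + 4*1 = 16 + 4 = 20)
z = 3 (z = (3/(-5))*(-5) = (3*(-⅕))*(-5) = -⅗*(-5) = 3)
f(q, h) = 35 + h (f(q, h) = (20 + 15) + h = 35 + h)
f(z, 9) - 69*(-235) = (35 + 9) - 69*(-235) = 44 + 16215 = 16259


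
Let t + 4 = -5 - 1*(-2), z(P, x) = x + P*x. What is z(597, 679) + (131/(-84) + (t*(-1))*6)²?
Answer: 2876571961/7056 ≈ 4.0768e+5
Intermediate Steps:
t = -7 (t = -4 + (-5 - 1*(-2)) = -4 + (-5 + 2) = -4 - 3 = -7)
z(597, 679) + (131/(-84) + (t*(-1))*6)² = 679*(1 + 597) + (131/(-84) - 7*(-1)*6)² = 679*598 + (131*(-1/84) + 7*6)² = 406042 + (-131/84 + 42)² = 406042 + (3397/84)² = 406042 + 11539609/7056 = 2876571961/7056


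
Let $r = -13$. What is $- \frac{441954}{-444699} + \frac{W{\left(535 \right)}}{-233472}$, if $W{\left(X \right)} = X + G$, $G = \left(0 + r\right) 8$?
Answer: $\frac{11443579891}{11536084992} \approx 0.99198$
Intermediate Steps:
$G = -104$ ($G = \left(0 - 13\right) 8 = \left(-13\right) 8 = -104$)
$W{\left(X \right)} = -104 + X$ ($W{\left(X \right)} = X - 104 = -104 + X$)
$- \frac{441954}{-444699} + \frac{W{\left(535 \right)}}{-233472} = - \frac{441954}{-444699} + \frac{-104 + 535}{-233472} = \left(-441954\right) \left(- \frac{1}{444699}\right) + 431 \left(- \frac{1}{233472}\right) = \frac{49106}{49411} - \frac{431}{233472} = \frac{11443579891}{11536084992}$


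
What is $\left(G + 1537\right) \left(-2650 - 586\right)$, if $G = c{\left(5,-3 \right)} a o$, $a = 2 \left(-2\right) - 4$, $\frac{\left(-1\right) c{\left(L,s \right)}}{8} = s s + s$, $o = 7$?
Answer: $-13672100$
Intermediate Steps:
$c{\left(L,s \right)} = - 8 s - 8 s^{2}$ ($c{\left(L,s \right)} = - 8 \left(s s + s\right) = - 8 \left(s^{2} + s\right) = - 8 \left(s + s^{2}\right) = - 8 s - 8 s^{2}$)
$a = -8$ ($a = -4 - 4 = -8$)
$G = 2688$ ($G = \left(-8\right) \left(-3\right) \left(1 - 3\right) \left(-8\right) 7 = \left(-8\right) \left(-3\right) \left(-2\right) \left(-8\right) 7 = \left(-48\right) \left(-8\right) 7 = 384 \cdot 7 = 2688$)
$\left(G + 1537\right) \left(-2650 - 586\right) = \left(2688 + 1537\right) \left(-2650 - 586\right) = 4225 \left(-3236\right) = -13672100$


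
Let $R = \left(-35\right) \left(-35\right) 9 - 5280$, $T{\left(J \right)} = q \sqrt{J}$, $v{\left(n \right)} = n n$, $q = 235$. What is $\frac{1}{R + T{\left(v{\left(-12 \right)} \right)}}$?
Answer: $\frac{1}{8565} \approx 0.00011675$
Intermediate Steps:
$v{\left(n \right)} = n^{2}$
$T{\left(J \right)} = 235 \sqrt{J}$
$R = 5745$ ($R = 1225 \cdot 9 - 5280 = 11025 - 5280 = 5745$)
$\frac{1}{R + T{\left(v{\left(-12 \right)} \right)}} = \frac{1}{5745 + 235 \sqrt{\left(-12\right)^{2}}} = \frac{1}{5745 + 235 \sqrt{144}} = \frac{1}{5745 + 235 \cdot 12} = \frac{1}{5745 + 2820} = \frac{1}{8565}$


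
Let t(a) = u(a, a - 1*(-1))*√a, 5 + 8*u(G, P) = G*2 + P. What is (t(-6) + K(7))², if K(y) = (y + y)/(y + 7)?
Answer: (4 - 11*I*√6)²/16 ≈ -44.375 - 13.472*I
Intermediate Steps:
u(G, P) = -5/8 + G/4 + P/8 (u(G, P) = -5/8 + (G*2 + P)/8 = -5/8 + (2*G + P)/8 = -5/8 + (P + 2*G)/8 = -5/8 + (G/4 + P/8) = -5/8 + G/4 + P/8)
t(a) = √a*(-½ + 3*a/8) (t(a) = (-5/8 + a/4 + (a - 1*(-1))/8)*√a = (-5/8 + a/4 + (a + 1)/8)*√a = (-5/8 + a/4 + (1 + a)/8)*√a = (-5/8 + a/4 + (⅛ + a/8))*√a = (-½ + 3*a/8)*√a = √a*(-½ + 3*a/8))
K(y) = 2*y/(7 + y) (K(y) = (2*y)/(7 + y) = 2*y/(7 + y))
(t(-6) + K(7))² = (√(-6)*(-4 + 3*(-6))/8 + 2*7/(7 + 7))² = ((I*√6)*(-4 - 18)/8 + 2*7/14)² = ((⅛)*(I*√6)*(-22) + 2*7*(1/14))² = (-11*I*√6/4 + 1)² = (1 - 11*I*√6/4)²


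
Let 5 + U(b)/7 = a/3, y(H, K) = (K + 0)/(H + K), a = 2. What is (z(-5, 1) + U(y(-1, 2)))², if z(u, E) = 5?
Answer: 5776/9 ≈ 641.78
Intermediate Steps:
y(H, K) = K/(H + K)
U(b) = -91/3 (U(b) = -35 + 7*(2/3) = -35 + 7*(2*(⅓)) = -35 + 7*(⅔) = -35 + 14/3 = -91/3)
(z(-5, 1) + U(y(-1, 2)))² = (5 - 91/3)² = (-76/3)² = 5776/9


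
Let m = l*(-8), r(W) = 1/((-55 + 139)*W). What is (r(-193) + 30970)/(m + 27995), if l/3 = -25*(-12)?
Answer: 502085639/337128540 ≈ 1.4893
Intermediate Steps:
l = 900 (l = 3*(-25*(-12)) = 3*300 = 900)
r(W) = 1/(84*W)
m = -7200 (m = 900*(-8) = -7200)
(r(-193) + 30970)/(m + 27995) = ((1/84)/(-193) + 30970)/(-7200 + 27995) = ((1/84)*(-1/193) + 30970)/20795 = (-1/16212 + 30970)*(1/20795) = (502085639/16212)*(1/20795) = 502085639/337128540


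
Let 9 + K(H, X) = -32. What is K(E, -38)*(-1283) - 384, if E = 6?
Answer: 52219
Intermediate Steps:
K(H, X) = -41 (K(H, X) = -9 - 32 = -41)
K(E, -38)*(-1283) - 384 = -41*(-1283) - 384 = 52603 - 384 = 52219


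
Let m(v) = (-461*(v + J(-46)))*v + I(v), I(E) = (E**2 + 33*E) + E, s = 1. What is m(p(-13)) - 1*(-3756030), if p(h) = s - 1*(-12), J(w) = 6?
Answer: 3642774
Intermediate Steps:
I(E) = E**2 + 34*E
p(h) = 13 (p(h) = 1 - 1*(-12) = 1 + 12 = 13)
m(v) = v*(-2766 - 461*v) + v*(34 + v) (m(v) = (-461*(v + 6))*v + v*(34 + v) = (-461*(6 + v))*v + v*(34 + v) = (-2766 - 461*v)*v + v*(34 + v) = v*(-2766 - 461*v) + v*(34 + v))
m(p(-13)) - 1*(-3756030) = 4*13*(-683 - 115*13) - 1*(-3756030) = 4*13*(-683 - 1495) + 3756030 = 4*13*(-2178) + 3756030 = -113256 + 3756030 = 3642774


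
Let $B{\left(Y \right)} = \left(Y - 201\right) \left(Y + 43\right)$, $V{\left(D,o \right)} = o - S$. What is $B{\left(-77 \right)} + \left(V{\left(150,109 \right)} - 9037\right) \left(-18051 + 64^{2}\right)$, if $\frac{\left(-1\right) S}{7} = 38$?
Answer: $120887662$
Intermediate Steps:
$S = -266$ ($S = \left(-7\right) 38 = -266$)
$V{\left(D,o \right)} = 266 + o$ ($V{\left(D,o \right)} = o - -266 = o + 266 = 266 + o$)
$B{\left(Y \right)} = \left(-201 + Y\right) \left(43 + Y\right)$
$B{\left(-77 \right)} + \left(V{\left(150,109 \right)} - 9037\right) \left(-18051 + 64^{2}\right) = \left(-8643 + \left(-77\right)^{2} - -12166\right) + \left(\left(266 + 109\right) - 9037\right) \left(-18051 + 64^{2}\right) = \left(-8643 + 5929 + 12166\right) + \left(375 - 9037\right) \left(-18051 + 4096\right) = 9452 - -120878210 = 9452 + 120878210 = 120887662$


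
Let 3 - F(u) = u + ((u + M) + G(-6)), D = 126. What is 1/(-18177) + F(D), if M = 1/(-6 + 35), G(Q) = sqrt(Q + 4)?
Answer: -131274323/527133 - I*sqrt(2) ≈ -249.03 - 1.4142*I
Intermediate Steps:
G(Q) = sqrt(4 + Q)
M = 1/29 ≈ 0.034483
F(u) = 86/29 - 2*u - I*sqrt(2) (F(u) = 3 - (u + ((u + 1/29) + sqrt(4 - 6))) = 3 - (u + ((1/29 + u) + sqrt(-2))) = 3 - (u + ((1/29 + u) + I*sqrt(2))) = 3 - (u + (1/29 + u + I*sqrt(2))) = 3 - (1/29 + 2*u + I*sqrt(2)) = 3 + (-1/29 - 2*u - I*sqrt(2)) = 86/29 - 2*u - I*sqrt(2))
1/(-18177) + F(D) = 1/(-18177) + (86/29 - 2*126 - I*sqrt(2)) = -1/18177 + (86/29 - 252 - I*sqrt(2)) = -1/18177 + (-7222/29 - I*sqrt(2)) = -131274323/527133 - I*sqrt(2)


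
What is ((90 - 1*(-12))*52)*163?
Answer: 864552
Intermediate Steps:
((90 - 1*(-12))*52)*163 = ((90 + 12)*52)*163 = (102*52)*163 = 5304*163 = 864552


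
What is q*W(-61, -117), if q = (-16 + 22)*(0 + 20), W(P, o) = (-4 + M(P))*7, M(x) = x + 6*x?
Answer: -362040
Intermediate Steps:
M(x) = 7*x
W(P, o) = -28 + 49*P (W(P, o) = (-4 + 7*P)*7 = -28 + 49*P)
q = 120 (q = 6*20 = 120)
q*W(-61, -117) = 120*(-28 + 49*(-61)) = 120*(-28 - 2989) = 120*(-3017) = -362040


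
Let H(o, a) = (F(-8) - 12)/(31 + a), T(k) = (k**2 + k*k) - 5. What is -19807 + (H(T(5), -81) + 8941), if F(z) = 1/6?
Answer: -3259729/300 ≈ -10866.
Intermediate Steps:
F(z) = 1/6
T(k) = -5 + 2*k**2 (T(k) = (k**2 + k**2) - 5 = 2*k**2 - 5 = -5 + 2*k**2)
H(o, a) = -71/(6*(31 + a)) (H(o, a) = (1/6 - 12)/(31 + a) = -71/(6*(31 + a)))
-19807 + (H(T(5), -81) + 8941) = -19807 + (-71/(186 + 6*(-81)) + 8941) = -19807 + (-71/(186 - 486) + 8941) = -19807 + (-71/(-300) + 8941) = -19807 + (-71*(-1/300) + 8941) = -19807 + (71/300 + 8941) = -19807 + 2682371/300 = -3259729/300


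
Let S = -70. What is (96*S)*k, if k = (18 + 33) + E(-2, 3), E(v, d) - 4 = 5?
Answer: -403200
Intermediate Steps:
E(v, d) = 9 (E(v, d) = 4 + 5 = 9)
k = 60 (k = (18 + 33) + 9 = 51 + 9 = 60)
(96*S)*k = (96*(-70))*60 = -6720*60 = -403200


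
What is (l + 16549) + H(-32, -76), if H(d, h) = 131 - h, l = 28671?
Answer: 45427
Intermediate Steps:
(l + 16549) + H(-32, -76) = (28671 + 16549) + (131 - 1*(-76)) = 45220 + (131 + 76) = 45220 + 207 = 45427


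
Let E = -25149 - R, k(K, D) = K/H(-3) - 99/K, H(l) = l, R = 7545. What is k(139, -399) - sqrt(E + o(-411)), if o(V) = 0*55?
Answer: -19618/417 - I*sqrt(32694) ≈ -47.046 - 180.81*I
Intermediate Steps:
o(V) = 0
k(K, D) = -99/K - K/3 (k(K, D) = K/(-3) - 99/K = K*(-1/3) - 99/K = -K/3 - 99/K = -99/K - K/3)
E = -32694 (E = -25149 - 1*7545 = -25149 - 7545 = -32694)
k(139, -399) - sqrt(E + o(-411)) = (-99/139 - 1/3*139) - sqrt(-32694 + 0) = (-99*1/139 - 139/3) - sqrt(-32694) = (-99/139 - 139/3) - I*sqrt(32694) = -19618/417 - I*sqrt(32694)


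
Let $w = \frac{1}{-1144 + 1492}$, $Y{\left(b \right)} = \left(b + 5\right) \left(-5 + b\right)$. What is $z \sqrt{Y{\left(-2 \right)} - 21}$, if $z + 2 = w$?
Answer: $- \frac{695 i \sqrt{42}}{348} \approx - 12.943 i$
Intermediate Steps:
$Y{\left(b \right)} = \left(-5 + b\right) \left(5 + b\right)$ ($Y{\left(b \right)} = \left(5 + b\right) \left(-5 + b\right) = \left(-5 + b\right) \left(5 + b\right)$)
$w = \frac{1}{348} \approx 0.0028736$
$z = - \frac{695}{348}$ ($z = -2 + \frac{1}{348} = - \frac{695}{348} \approx -1.9971$)
$z \sqrt{Y{\left(-2 \right)} - 21} = - \frac{695 \sqrt{\left(-25 + \left(-2\right)^{2}\right) - 21}}{348} = - \frac{695 \sqrt{\left(-25 + 4\right) - 21}}{348} = - \frac{695 \sqrt{-21 - 21}}{348} = - \frac{695 \sqrt{-42}}{348} = - \frac{695 i \sqrt{42}}{348}$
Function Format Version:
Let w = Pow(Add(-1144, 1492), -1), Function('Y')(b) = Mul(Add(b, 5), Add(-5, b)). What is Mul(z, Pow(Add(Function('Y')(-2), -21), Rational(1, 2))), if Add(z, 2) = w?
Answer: Mul(Rational(-695, 348), I, Pow(42, Rational(1, 2))) ≈ Mul(-12.943, I)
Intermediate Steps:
Function('Y')(b) = Mul(Add(-5, b), Add(5, b)) (Function('Y')(b) = Mul(Add(5, b), Add(-5, b)) = Mul(Add(-5, b), Add(5, b)))
w = Rational(1, 348) (w = Pow(348, -1) = Rational(1, 348) ≈ 0.0028736)
z = Rational(-695, 348) (z = Add(-2, Rational(1, 348)) = Rational(-695, 348) ≈ -1.9971)
Mul(z, Pow(Add(Function('Y')(-2), -21), Rational(1, 2))) = Mul(Rational(-695, 348), Pow(Add(Add(-25, Pow(-2, 2)), -21), Rational(1, 2))) = Mul(Rational(-695, 348), Pow(Add(Add(-25, 4), -21), Rational(1, 2))) = Mul(Rational(-695, 348), Pow(Add(-21, -21), Rational(1, 2))) = Mul(Rational(-695, 348), Pow(-42, Rational(1, 2))) = Mul(Rational(-695, 348), Mul(I, Pow(42, Rational(1, 2)))) = Mul(Rational(-695, 348), I, Pow(42, Rational(1, 2)))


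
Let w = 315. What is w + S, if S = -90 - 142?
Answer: 83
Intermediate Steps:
S = -232
w + S = 315 - 232 = 83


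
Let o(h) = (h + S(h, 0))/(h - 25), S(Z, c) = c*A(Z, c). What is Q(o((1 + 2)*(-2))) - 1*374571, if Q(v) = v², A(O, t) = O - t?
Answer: -359962695/961 ≈ -3.7457e+5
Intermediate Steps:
S(Z, c) = c*(Z - c)
o(h) = h/(-25 + h) (o(h) = (h + 0*(h - 1*0))/(h - 25) = (h + 0*(h + 0))/(-25 + h) = (h + 0*h)/(-25 + h) = (h + 0)/(-25 + h) = h/(-25 + h))
Q(o((1 + 2)*(-2))) - 1*374571 = (((1 + 2)*(-2))/(-25 + (1 + 2)*(-2)))² - 1*374571 = ((3*(-2))/(-25 + 3*(-2)))² - 374571 = (-6/(-25 - 6))² - 374571 = (-6/(-31))² - 374571 = (-6*(-1/31))² - 374571 = (6/31)² - 374571 = 36/961 - 374571 = -359962695/961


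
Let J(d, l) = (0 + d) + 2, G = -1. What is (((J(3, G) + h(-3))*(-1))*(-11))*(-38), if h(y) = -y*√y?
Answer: -2090 - 1254*I*√3 ≈ -2090.0 - 2172.0*I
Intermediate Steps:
J(d, l) = 2 + d (J(d, l) = d + 2 = 2 + d)
h(y) = -y^(3/2)
(((J(3, G) + h(-3))*(-1))*(-11))*(-38) = ((((2 + 3) - (-3)^(3/2))*(-1))*(-11))*(-38) = (((5 - (-3)*I*√3)*(-1))*(-11))*(-38) = (((5 + 3*I*√3)*(-1))*(-11))*(-38) = ((-5 - 3*I*√3)*(-11))*(-38) = (55 + 33*I*√3)*(-38) = -2090 - 1254*I*√3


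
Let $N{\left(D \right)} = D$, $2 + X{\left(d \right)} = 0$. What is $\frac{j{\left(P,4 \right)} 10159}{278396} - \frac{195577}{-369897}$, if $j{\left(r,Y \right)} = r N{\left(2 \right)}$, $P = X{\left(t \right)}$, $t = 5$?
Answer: $\frac{9854180000}{25744461303} \approx 0.38277$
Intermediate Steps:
$X{\left(d \right)} = -2$ ($X{\left(d \right)} = -2 + 0 = -2$)
$P = -2$
$j{\left(r,Y \right)} = 2 r$ ($j{\left(r,Y \right)} = r 2 = 2 r$)
$\frac{j{\left(P,4 \right)} 10159}{278396} - \frac{195577}{-369897} = \frac{2 \left(-2\right) 10159}{278396} - \frac{195577}{-369897} = \left(-4\right) 10159 \cdot \frac{1}{278396} - - \frac{195577}{369897} = \left(-40636\right) \frac{1}{278396} + \frac{195577}{369897} = - \frac{10159}{69599} + \frac{195577}{369897} = \frac{9854180000}{25744461303}$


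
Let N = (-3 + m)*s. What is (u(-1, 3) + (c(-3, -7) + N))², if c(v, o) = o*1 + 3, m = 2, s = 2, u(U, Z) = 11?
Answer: 25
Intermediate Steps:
N = -2 (N = (-3 + 2)*2 = -1*2 = -2)
c(v, o) = 3 + o (c(v, o) = o + 3 = 3 + o)
(u(-1, 3) + (c(-3, -7) + N))² = (11 + ((3 - 7) - 2))² = (11 + (-4 - 2))² = (11 - 6)² = 5² = 25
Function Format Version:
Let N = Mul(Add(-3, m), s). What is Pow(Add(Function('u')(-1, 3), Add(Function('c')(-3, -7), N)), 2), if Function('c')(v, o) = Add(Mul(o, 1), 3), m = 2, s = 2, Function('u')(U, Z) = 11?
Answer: 25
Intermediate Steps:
N = -2 (N = Mul(Add(-3, 2), 2) = Mul(-1, 2) = -2)
Function('c')(v, o) = Add(3, o) (Function('c')(v, o) = Add(o, 3) = Add(3, o))
Pow(Add(Function('u')(-1, 3), Add(Function('c')(-3, -7), N)), 2) = Pow(Add(11, Add(Add(3, -7), -2)), 2) = Pow(Add(11, Add(-4, -2)), 2) = Pow(Add(11, -6), 2) = Pow(5, 2) = 25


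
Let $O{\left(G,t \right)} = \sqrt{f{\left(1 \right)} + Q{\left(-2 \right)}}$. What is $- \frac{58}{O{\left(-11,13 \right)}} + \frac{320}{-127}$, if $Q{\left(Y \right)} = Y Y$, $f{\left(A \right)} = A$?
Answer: $- \frac{320}{127} - \frac{58 \sqrt{5}}{5} \approx -28.458$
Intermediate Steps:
$Q{\left(Y \right)} = Y^{2}$
$O{\left(G,t \right)} = \sqrt{5}$ ($O{\left(G,t \right)} = \sqrt{1 + \left(-2\right)^{2}} = \sqrt{1 + 4} = \sqrt{5}$)
$- \frac{58}{O{\left(-11,13 \right)}} + \frac{320}{-127} = - \frac{58}{\sqrt{5}} + \frac{320}{-127} = - 58 \frac{\sqrt{5}}{5} + 320 \left(- \frac{1}{127}\right) = - \frac{58 \sqrt{5}}{5} - \frac{320}{127} = - \frac{320}{127} - \frac{58 \sqrt{5}}{5}$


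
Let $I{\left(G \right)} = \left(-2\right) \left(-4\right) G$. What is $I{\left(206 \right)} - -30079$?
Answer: $31727$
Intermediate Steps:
$I{\left(G \right)} = 8 G$
$I{\left(206 \right)} - -30079 = 8 \cdot 206 - -30079 = 1648 + 30079 = 31727$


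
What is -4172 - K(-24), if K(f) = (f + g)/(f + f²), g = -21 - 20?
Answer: -2302879/552 ≈ -4171.9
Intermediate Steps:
g = -41
K(f) = (-41 + f)/(f + f²) (K(f) = (f - 41)/(f + f²) = (-41 + f)/(f + f²))
-4172 - K(-24) = -4172 - (-41 - 24)/((-24)*(1 - 24)) = -4172 - (-1)*(-65)/(24*(-23)) = -4172 - (-1)*(-1)*(-65)/(24*23) = -4172 - 1*(-65/552) = -4172 + 65/552 = -2302879/552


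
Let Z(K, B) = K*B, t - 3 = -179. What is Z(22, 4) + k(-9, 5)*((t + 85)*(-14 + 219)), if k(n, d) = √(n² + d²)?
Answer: 88 - 18655*√106 ≈ -1.9198e+5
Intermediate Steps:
t = -176 (t = 3 - 179 = -176)
Z(K, B) = B*K
k(n, d) = √(d² + n²)
Z(22, 4) + k(-9, 5)*((t + 85)*(-14 + 219)) = 4*22 + √(5² + (-9)²)*((-176 + 85)*(-14 + 219)) = 88 + √(25 + 81)*(-91*205) = 88 + √106*(-18655) = 88 - 18655*√106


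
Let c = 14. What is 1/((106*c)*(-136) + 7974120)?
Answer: 1/7772296 ≈ 1.2866e-7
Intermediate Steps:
1/((106*c)*(-136) + 7974120) = 1/((106*14)*(-136) + 7974120) = 1/(1484*(-136) + 7974120) = 1/(-201824 + 7974120) = 1/7772296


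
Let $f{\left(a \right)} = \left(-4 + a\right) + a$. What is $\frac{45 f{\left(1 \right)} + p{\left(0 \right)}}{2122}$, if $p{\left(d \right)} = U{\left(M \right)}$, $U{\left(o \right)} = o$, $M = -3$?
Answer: $- \frac{93}{2122} \approx -0.043827$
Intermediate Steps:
$f{\left(a \right)} = -4 + 2 a$
$p{\left(d \right)} = -3$
$\frac{45 f{\left(1 \right)} + p{\left(0 \right)}}{2122} = \frac{45 \left(-4 + 2 \cdot 1\right) - 3}{2122} = \left(45 \left(-4 + 2\right) - 3\right) \frac{1}{2122} = \left(45 \left(-2\right) - 3\right) \frac{1}{2122} = \left(-90 - 3\right) \frac{1}{2122} = \left(-93\right) \frac{1}{2122} = - \frac{93}{2122}$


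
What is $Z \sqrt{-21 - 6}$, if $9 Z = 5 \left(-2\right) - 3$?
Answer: $- \frac{13 i \sqrt{3}}{3} \approx - 7.5056 i$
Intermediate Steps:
$Z = - \frac{13}{9}$ ($Z = \frac{5 \left(-2\right) - 3}{9} = \frac{-10 - 3}{9} = \frac{1}{9} \left(-13\right) = - \frac{13}{9} \approx -1.4444$)
$Z \sqrt{-21 - 6} = - \frac{13 \sqrt{-21 - 6}}{9} = - \frac{13 \sqrt{-27}}{9} = - \frac{13 \cdot 3 i \sqrt{3}}{9} = - \frac{13 i \sqrt{3}}{3}$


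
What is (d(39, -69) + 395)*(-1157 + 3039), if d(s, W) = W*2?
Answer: 483674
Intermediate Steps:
d(s, W) = 2*W
(d(39, -69) + 395)*(-1157 + 3039) = (2*(-69) + 395)*(-1157 + 3039) = (-138 + 395)*1882 = 257*1882 = 483674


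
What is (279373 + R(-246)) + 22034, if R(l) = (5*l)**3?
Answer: -1860565593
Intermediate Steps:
R(l) = 125*l**3
(279373 + R(-246)) + 22034 = (279373 + 125*(-246)**3) + 22034 = (279373 + 125*(-14886936)) + 22034 = (279373 - 1860867000) + 22034 = -1860587627 + 22034 = -1860565593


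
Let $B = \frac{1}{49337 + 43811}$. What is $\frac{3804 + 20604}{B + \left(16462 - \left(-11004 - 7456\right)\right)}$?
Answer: $\frac{757852128}{1084304819} \approx 0.69893$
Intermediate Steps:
$B = \frac{1}{93148} \approx 1.0736 \cdot 10^{-5}$
$\frac{3804 + 20604}{B + \left(16462 - \left(-11004 - 7456\right)\right)} = \frac{3804 + 20604}{\frac{1}{93148} + \left(16462 - \left(-11004 - 7456\right)\right)} = \frac{24408}{\frac{1}{93148} + \left(16462 - \left(-11004 - 7456\right)\right)} = \frac{24408}{\frac{1}{93148} + \left(16462 - -18460\right)} = \frac{24408}{\frac{1}{93148} + \left(16462 + 18460\right)} = \frac{24408}{\frac{1}{93148} + 34922} = \frac{24408}{\frac{3252914457}{93148}} = 24408 \cdot \frac{93148}{3252914457} = \frac{757852128}{1084304819}$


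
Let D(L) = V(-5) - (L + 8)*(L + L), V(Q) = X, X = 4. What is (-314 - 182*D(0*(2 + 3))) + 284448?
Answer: 283406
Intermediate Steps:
V(Q) = 4
D(L) = 4 - 2*L*(8 + L) (D(L) = 4 - (L + 8)*(L + L) = 4 - (8 + L)*2*L = 4 - 2*L*(8 + L))
(-314 - 182*D(0*(2 + 3))) + 284448 = (-314 - 182*(4 - 0*(2 + 3) - 2*(0*(2 + 3))²)) + 284448 = (-314 - 182*(4 - 0*5 - 2*(0*5)²)) + 284448 = (-314 - 182*(4 - 16*0 - 2*0²)) + 284448 = (-314 - 182*(4 + 0 - 2*0)) + 284448 = (-314 - 182*(4 + 0 + 0)) + 284448 = (-314 - 182*4) + 284448 = (-314 - 728) + 284448 = -1042 + 284448 = 283406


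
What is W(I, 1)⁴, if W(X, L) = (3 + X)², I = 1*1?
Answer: 65536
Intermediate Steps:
I = 1
W(I, 1)⁴ = ((3 + 1)²)⁴ = (4²)⁴ = 16⁴ = 65536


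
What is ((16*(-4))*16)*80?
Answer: -81920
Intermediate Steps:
((16*(-4))*16)*80 = -64*16*80 = -1024*80 = -81920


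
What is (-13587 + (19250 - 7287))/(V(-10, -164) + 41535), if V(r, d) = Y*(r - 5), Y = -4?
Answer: -1624/41595 ≈ -0.039043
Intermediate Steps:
V(r, d) = 20 - 4*r (V(r, d) = -4*(r - 5) = -4*(-5 + r) = 20 - 4*r)
(-13587 + (19250 - 7287))/(V(-10, -164) + 41535) = (-13587 + (19250 - 7287))/((20 - 4*(-10)) + 41535) = (-13587 + 11963)/((20 + 40) + 41535) = -1624/(60 + 41535) = -1624/41595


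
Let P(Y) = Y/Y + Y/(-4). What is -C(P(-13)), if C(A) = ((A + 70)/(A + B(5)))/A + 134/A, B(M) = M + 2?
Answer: -2812/85 ≈ -33.082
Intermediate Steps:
B(M) = 2 + M
P(Y) = 1 - Y/4 (P(Y) = 1 + Y*(-¼) = 1 - Y/4)
C(A) = 134/A + (70 + A)/(A*(7 + A)) (C(A) = ((A + 70)/(A + (2 + 5)))/A + 134/A = ((70 + A)/(A + 7))/A + 134/A = ((70 + A)/(7 + A))/A + 134/A = (70 + A)/(A*(7 + A)) + 134/A = 134/A + (70 + A)/(A*(7 + A)))
-C(P(-13)) = -9*(112 + 15*(1 - ¼*(-13)))/((1 - ¼*(-13))*(7 + (1 - ¼*(-13)))) = -9*(112 + 15*(1 + 13/4))/((1 + 13/4)*(7 + (1 + 13/4))) = -9*(112 + 15*(17/4))/(17/4*(7 + 17/4)) = -9*4*(112 + 255/4)/(17*45/4) = -9*4*4*703/(17*45*4) = -1*2812/85 = -2812/85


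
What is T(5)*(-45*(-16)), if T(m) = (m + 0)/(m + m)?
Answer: 360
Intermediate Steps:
T(m) = ½ (T(m) = m/((2*m)) = m*(1/(2*m)) = ½)
T(5)*(-45*(-16)) = (-45*(-16))/2 = (½)*720 = 360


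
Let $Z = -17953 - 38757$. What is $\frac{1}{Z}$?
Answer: $- \frac{1}{56710} \approx -1.7634 \cdot 10^{-5}$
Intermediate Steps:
$Z = -56710$
$\frac{1}{Z} = \frac{1}{-56710} = - \frac{1}{56710}$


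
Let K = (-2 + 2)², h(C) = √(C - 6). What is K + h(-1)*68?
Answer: 68*I*√7 ≈ 179.91*I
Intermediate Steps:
h(C) = √(-6 + C)
K = 0 (K = 0² = 0)
K + h(-1)*68 = 0 + √(-6 - 1)*68 = 0 + √(-7)*68 = 0 + (I*√7)*68 = 0 + 68*I*√7 = 68*I*√7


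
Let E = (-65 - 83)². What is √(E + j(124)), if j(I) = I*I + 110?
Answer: √37390 ≈ 193.36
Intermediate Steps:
E = 21904 (E = (-148)² = 21904)
j(I) = 110 + I² (j(I) = I² + 110 = 110 + I²)
√(E + j(124)) = √(21904 + (110 + 124²)) = √(21904 + (110 + 15376)) = √(21904 + 15486) = √37390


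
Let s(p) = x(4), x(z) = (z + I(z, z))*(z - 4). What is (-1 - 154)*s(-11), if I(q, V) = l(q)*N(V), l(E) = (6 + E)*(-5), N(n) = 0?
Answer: 0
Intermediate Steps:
l(E) = -30 - 5*E
I(q, V) = 0 (I(q, V) = (-30 - 5*q)*0 = 0)
x(z) = z*(-4 + z) (x(z) = (z + 0)*(z - 4) = z*(-4 + z))
s(p) = 0 (s(p) = 4*(-4 + 4) = 4*0 = 0)
(-1 - 154)*s(-11) = (-1 - 154)*0 = -155*0 = 0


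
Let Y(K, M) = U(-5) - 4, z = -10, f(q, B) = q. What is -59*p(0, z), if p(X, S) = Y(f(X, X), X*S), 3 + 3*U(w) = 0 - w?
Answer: 590/3 ≈ 196.67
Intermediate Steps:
U(w) = -1 - w/3 (U(w) = -1 + (0 - w)/3 = -1 + (-w)/3 = -1 - w/3)
Y(K, M) = -10/3 (Y(K, M) = (-1 - ⅓*(-5)) - 4 = (-1 + 5/3) - 4 = ⅔ - 4 = -10/3)
p(X, S) = -10/3
-59*p(0, z) = -59*(-10/3) = 590/3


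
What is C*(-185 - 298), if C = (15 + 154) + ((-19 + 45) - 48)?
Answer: -71001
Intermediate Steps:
C = 147 (C = 169 + (26 - 48) = 169 - 22 = 147)
C*(-185 - 298) = 147*(-185 - 298) = 147*(-483) = -71001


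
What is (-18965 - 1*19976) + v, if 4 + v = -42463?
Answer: -81408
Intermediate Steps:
v = -42467 (v = -4 - 42463 = -42467)
(-18965 - 1*19976) + v = (-18965 - 1*19976) - 42467 = (-18965 - 19976) - 42467 = -38941 - 42467 = -81408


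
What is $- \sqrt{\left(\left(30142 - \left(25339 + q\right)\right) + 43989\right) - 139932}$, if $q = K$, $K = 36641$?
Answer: $- i \sqrt{127781} \approx - 357.46 i$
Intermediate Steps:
$q = 36641$
$- \sqrt{\left(\left(30142 - \left(25339 + q\right)\right) + 43989\right) - 139932} = - \sqrt{\left(\left(30142 - 61980\right) + 43989\right) - 139932} = - \sqrt{\left(-31838 + 43989\right) - 139932} = - \sqrt{12151 - 139932} = - \sqrt{-127781} = - i \sqrt{127781}$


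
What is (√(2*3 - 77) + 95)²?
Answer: (95 + I*√71)² ≈ 8954.0 + 1601.0*I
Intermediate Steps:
(√(2*3 - 77) + 95)² = (√(6 - 77) + 95)² = (√(-71) + 95)² = (I*√71 + 95)² = (95 + I*√71)²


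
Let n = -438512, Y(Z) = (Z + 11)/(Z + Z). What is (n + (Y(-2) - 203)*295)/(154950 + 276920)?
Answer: -1996243/1727480 ≈ -1.1556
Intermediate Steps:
Y(Z) = (11 + Z)/(2*Z) (Y(Z) = (11 + Z)/((2*Z)) = (11 + Z)*(1/(2*Z)) = (11 + Z)/(2*Z))
(n + (Y(-2) - 203)*295)/(154950 + 276920) = (-438512 + ((½)*(11 - 2)/(-2) - 203)*295)/(154950 + 276920) = (-438512 + ((½)*(-½)*9 - 203)*295)/431870 = (-438512 + (-9/4 - 203)*295)*(1/431870) = (-438512 - 821/4*295)*(1/431870) = (-438512 - 242195/4)*(1/431870) = -1996243/4*1/431870 = -1996243/1727480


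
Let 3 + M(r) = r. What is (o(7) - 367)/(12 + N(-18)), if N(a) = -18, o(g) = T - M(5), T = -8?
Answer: 377/6 ≈ 62.833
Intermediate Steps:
M(r) = -3 + r
o(g) = -10 (o(g) = -8 - (-3 + 5) = -8 - 1*2 = -8 - 2 = -10)
(o(7) - 367)/(12 + N(-18)) = (-10 - 367)/(12 - 18) = -377/(-6) = -377*(-⅙) = 377/6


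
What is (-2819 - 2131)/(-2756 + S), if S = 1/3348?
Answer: 16572600/9227087 ≈ 1.7961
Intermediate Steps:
S = 1/3348 ≈ 0.00029869
(-2819 - 2131)/(-2756 + S) = (-2819 - 2131)/(-2756 + 1/3348) = -4950/(-9227087/3348) = -4950*(-3348/9227087) = 16572600/9227087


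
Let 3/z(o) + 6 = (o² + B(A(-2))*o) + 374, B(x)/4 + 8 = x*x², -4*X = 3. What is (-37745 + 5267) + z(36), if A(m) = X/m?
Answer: -540011610/16627 ≈ -32478.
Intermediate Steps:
X = -¾ (X = -¼*3 = -¾ ≈ -0.75000)
A(m) = -3/(4*m)
B(x) = -32 + 4*x³ (B(x) = -32 + 4*(x*x²) = -32 + 4*x³)
z(o) = 3/(368 + o² - 4069*o/128) (z(o) = 3/(-6 + ((o² + (-32 + 4*(-¾/(-2))³)*o) + 374)) = 3/(-6 + ((o² + (-32 + 4*(-¾*(-½))³)*o) + 374)) = 3/(-6 + ((o² + (-32 + 4*(3/8)³)*o) + 374)) = 3/(-6 + ((o² + (-32 + 4*(27/512))*o) + 374)) = 3/(-6 + ((o² + (-32 + 27/128)*o) + 374)) = 3/(-6 + ((o² - 4069*o/128) + 374)) = 3/(-6 + (374 + o² - 4069*o/128)) = 3/(368 + o² - 4069*o/128))
(-37745 + 5267) + z(36) = (-37745 + 5267) + 384/(47104 - 4069*36 + 128*36²) = -32478 + 384/(47104 - 146484 + 128*1296) = -32478 + 384/(47104 - 146484 + 165888) = -32478 + 384/66508 = -32478 + 384*(1/66508) = -32478 + 96/16627 = -540011610/16627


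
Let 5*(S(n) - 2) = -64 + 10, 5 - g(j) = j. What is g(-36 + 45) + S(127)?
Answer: -64/5 ≈ -12.800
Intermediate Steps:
g(j) = 5 - j
S(n) = -44/5 (S(n) = 2 + (-64 + 10)/5 = 2 + (⅕)*(-54) = 2 - 54/5 = -44/5)
g(-36 + 45) + S(127) = (5 - (-36 + 45)) - 44/5 = (5 - 1*9) - 44/5 = (5 - 9) - 44/5 = -4 - 44/5 = -64/5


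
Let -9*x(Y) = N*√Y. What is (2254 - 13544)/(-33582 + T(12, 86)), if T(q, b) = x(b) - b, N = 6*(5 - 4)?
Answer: 427625685/1275225959 - 16935*√86/2550451918 ≈ 0.33527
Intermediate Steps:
N = 6 (N = 6*1 = 6)
x(Y) = -2*√Y/3
T(q, b) = -b - 2*√b/3 (T(q, b) = -2*√b/3 - b = -b - 2*√b/3)
(2254 - 13544)/(-33582 + T(12, 86)) = (2254 - 13544)/(-33582 + (-1*86 - 2*√86/3)) = -11290/(-33582 + (-86 - 2*√86/3)) = -11290/(-33668 - 2*√86/3)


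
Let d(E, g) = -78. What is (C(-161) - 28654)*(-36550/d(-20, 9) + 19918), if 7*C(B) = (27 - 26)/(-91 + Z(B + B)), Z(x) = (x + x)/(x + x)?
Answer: -1104057438509/1890 ≈ -5.8416e+8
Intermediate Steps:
Z(x) = 1 (Z(x) = (2*x)/((2*x)) = (2*x)*(1/(2*x)) = 1)
C(B) = -1/630 (C(B) = ((27 - 26)/(-91 + 1))/7 = (1/(-90))/7 = (1*(-1/90))/7 = (⅐)*(-1/90) = -1/630)
(C(-161) - 28654)*(-36550/d(-20, 9) + 19918) = (-1/630 - 28654)*(-36550/(-78) + 19918) = -18052021*(-36550*(-1/78) + 19918)/630 = -18052021*(18275/39 + 19918)/630 = -18052021/630*795077/39 = -1104057438509/1890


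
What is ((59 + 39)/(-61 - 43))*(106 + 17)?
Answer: -6027/52 ≈ -115.90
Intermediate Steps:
((59 + 39)/(-61 - 43))*(106 + 17) = (98/(-104))*123 = (98*(-1/104))*123 = -49/52*123 = -6027/52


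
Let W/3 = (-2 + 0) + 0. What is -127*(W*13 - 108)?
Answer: 23622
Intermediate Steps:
W = -6 (W = 3*((-2 + 0) + 0) = 3*(-2 + 0) = 3*(-2) = -6)
-127*(W*13 - 108) = -127*(-6*13 - 108) = -127*(-78 - 108) = -127*(-186) = 23622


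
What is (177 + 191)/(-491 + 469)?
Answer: -184/11 ≈ -16.727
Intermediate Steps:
(177 + 191)/(-491 + 469) = 368/(-22) = 368*(-1/22) = -184/11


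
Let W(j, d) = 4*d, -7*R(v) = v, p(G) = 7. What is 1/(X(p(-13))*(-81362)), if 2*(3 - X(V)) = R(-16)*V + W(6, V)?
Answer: 1/1545878 ≈ 6.4688e-7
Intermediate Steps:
R(v) = -v/7
X(V) = 3 - 22*V/7 (X(V) = 3 - ((-1/7*(-16))*V + 4*V)/2 = 3 - (16*V/7 + 4*V)/2 = 3 - 22*V/7)
1/(X(p(-13))*(-81362)) = 1/((3 - 22/7*7)*(-81362)) = -1/81362/(3 - 22) = -1/81362/(-19) = -1/19*(-1/81362) = 1/1545878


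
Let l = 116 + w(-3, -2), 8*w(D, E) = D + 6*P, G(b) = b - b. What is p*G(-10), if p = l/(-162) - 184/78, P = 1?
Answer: 0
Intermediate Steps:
G(b) = 0
w(D, E) = 3/4 + D/8 (w(D, E) = (D + 6*1)/8 = (D + 6)/8 = (6 + D)/8 = 3/4 + D/8)
l = 931/8 (l = 116 + (3/4 + (1/8)*(-3)) = 116 + (3/4 - 3/8) = 116 + 3/8 = 931/8 ≈ 116.38)
p = -51847/16848 (p = (931/8)/(-162) - 184/78 = (931/8)*(-1/162) - 184*1/78 = -931/1296 - 92/39 = -51847/16848 ≈ -3.0773)
p*G(-10) = -51847/16848*0 = 0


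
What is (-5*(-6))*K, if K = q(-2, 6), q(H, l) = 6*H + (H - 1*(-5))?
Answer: -270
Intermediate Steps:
q(H, l) = 5 + 7*H (q(H, l) = 6*H + (H + 5) = 6*H + (5 + H) = 5 + 7*H)
K = -9 (K = 5 + 7*(-2) = 5 - 14 = -9)
(-5*(-6))*K = -5*(-6)*(-9) = 30*(-9) = -270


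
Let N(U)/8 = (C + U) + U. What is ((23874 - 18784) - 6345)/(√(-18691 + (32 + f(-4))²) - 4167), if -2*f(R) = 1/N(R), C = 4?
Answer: 21420380160/71194849279 + 80320*I*√72359935/71194849279 ≈ 0.30087 + 0.0095968*I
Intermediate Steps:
N(U) = 32 + 16*U (N(U) = 8*((4 + U) + U) = 8*(4 + 2*U) = 32 + 16*U)
f(R) = -1/(2*(32 + 16*R))
((23874 - 18784) - 6345)/(√(-18691 + (32 + f(-4))²) - 4167) = ((23874 - 18784) - 6345)/(√(-18691 + (32 - 1/(64 + 32*(-4)))²) - 4167) = (5090 - 6345)/(√(-18691 + (32 - 1/(64 - 128))²) - 4167) = -1255/(√(-18691 + (32 - 1/(-64))²) - 4167) = -1255/(√(-18691 + (32 - 1*(-1/64))²) - 4167) = -1255/(√(-18691 + (32 + 1/64)²) - 4167) = -1255/(√(-18691 + (2049/64)²) - 4167) = -1255/(√(-18691 + 4198401/4096) - 4167) = -1255/(√(-72359935/4096) - 4167) = -1255/(I*√72359935/64 - 4167) = -1255/(-4167 + I*√72359935/64)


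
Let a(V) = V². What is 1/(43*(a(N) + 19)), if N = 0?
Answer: 1/817 ≈ 0.0012240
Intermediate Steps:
1/(43*(a(N) + 19)) = 1/(43*(0² + 19)) = 1/(43*(0 + 19)) = 1/(43*19) = 1/817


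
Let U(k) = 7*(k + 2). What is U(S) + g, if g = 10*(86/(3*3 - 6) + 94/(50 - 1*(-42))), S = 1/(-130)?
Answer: 2788147/8970 ≈ 310.83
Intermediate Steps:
S = -1/130 ≈ -0.0076923
U(k) = 14 + 7*k (U(k) = 7*(2 + k) = 14 + 7*k)
g = 20485/69 (g = 10*(86/(9 - 6) + 94/(50 + 42)) = 10*(86/3 + 94/92) = 10*(86*(⅓) + 94*(1/92)) = 10*(86/3 + 47/46) = 10*(4097/138) = 20485/69 ≈ 296.88)
U(S) + g = (14 + 7*(-1/130)) + 20485/69 = (14 - 7/130) + 20485/69 = 1813/130 + 20485/69 = 2788147/8970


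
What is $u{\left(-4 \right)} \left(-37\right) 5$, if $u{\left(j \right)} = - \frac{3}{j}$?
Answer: $- \frac{555}{4} \approx -138.75$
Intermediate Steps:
$u{\left(-4 \right)} \left(-37\right) 5 = - \frac{3}{-4} \left(-37\right) 5 = \left(-3\right) \left(- \frac{1}{4}\right) \left(-37\right) 5 = \frac{3}{4} \left(-37\right) 5 = \left(- \frac{111}{4}\right) 5 = - \frac{555}{4}$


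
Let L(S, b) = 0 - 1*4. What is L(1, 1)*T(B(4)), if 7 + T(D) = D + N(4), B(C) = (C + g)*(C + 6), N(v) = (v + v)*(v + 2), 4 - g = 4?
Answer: -324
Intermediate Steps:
g = 0 (g = 4 - 1*4 = 4 - 4 = 0)
N(v) = 2*v*(2 + v) (N(v) = (2*v)*(2 + v) = 2*v*(2 + v))
B(C) = C*(6 + C) (B(C) = (C + 0)*(C + 6) = C*(6 + C))
T(D) = 41 + D (T(D) = -7 + (D + 2*4*(2 + 4)) = -7 + (D + 2*4*6) = -7 + (D + 48) = -7 + (48 + D) = 41 + D)
L(S, b) = -4 (L(S, b) = 0 - 4 = -4)
L(1, 1)*T(B(4)) = -4*(41 + 4*(6 + 4)) = -4*(41 + 4*10) = -4*(41 + 40) = -4*81 = -324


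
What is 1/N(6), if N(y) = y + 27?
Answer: 1/33 ≈ 0.030303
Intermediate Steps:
N(y) = 27 + y
1/N(6) = 1/(27 + 6) = 1/33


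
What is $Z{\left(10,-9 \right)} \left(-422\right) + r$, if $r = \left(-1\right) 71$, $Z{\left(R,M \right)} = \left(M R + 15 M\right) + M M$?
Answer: $60697$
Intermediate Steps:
$Z{\left(R,M \right)} = M^{2} + 15 M + M R$ ($Z{\left(R,M \right)} = \left(15 M + M R\right) + M^{2} = M^{2} + 15 M + M R$)
$r = -71$
$Z{\left(10,-9 \right)} \left(-422\right) + r = - 9 \left(15 - 9 + 10\right) \left(-422\right) - 71 = \left(-9\right) 16 \left(-422\right) - 71 = \left(-144\right) \left(-422\right) - 71 = 60768 - 71 = 60697$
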